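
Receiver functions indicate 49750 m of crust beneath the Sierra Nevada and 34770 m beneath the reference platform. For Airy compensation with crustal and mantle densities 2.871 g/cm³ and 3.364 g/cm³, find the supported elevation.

Excess crust Δ = 49750 m − 34770 m = 14980 m, split between elevation h and root r with h + r = Δ.
Airy balance ρ_c h = (ρ_m − ρ_c) r gives r = h ρ_c/(ρ_m − ρ_c), so h (1 + ρ_c/(ρ_m − ρ_c)) = Δ, i.e. h = Δ (ρ_m − ρ_c)/ρ_m.
h = 14980 m × 0.493/3.364 = 2200 m.

2200 m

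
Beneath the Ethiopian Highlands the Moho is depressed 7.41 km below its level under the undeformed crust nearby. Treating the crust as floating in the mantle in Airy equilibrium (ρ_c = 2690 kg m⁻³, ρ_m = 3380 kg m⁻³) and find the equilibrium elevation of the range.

For local isostatic compensation: ρ_c h = (ρ_m − ρ_c) r.
h = r (ρ_m − ρ_c) / ρ_c = 7.41 km × (3380 − 2690) / 2690 = 1.9 km.

1.9 km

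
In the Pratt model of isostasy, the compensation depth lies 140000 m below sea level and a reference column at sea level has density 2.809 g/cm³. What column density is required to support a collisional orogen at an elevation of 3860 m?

2.73 g/cm³

Pratt balance: ρ_ref D = ρ (D + h).
ρ = ρ_ref D/(D + h) = 2.809 × 140000 m/(140000 m + 3860 m) = 2.73 g/cm³.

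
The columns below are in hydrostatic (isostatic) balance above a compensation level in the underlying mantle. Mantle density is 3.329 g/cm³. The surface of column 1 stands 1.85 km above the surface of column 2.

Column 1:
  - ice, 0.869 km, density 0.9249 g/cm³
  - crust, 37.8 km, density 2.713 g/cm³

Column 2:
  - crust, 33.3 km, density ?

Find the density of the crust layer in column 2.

2.75 g/cm³

Take the compensation level at the base of the deeper column (depth z_c below the surface of column 1) and equate Σ ρ_i t_i down to z_c; mantle fills any gap and the z_c terms cancel.
Column 1: 0.869×0.9249 + 37.8×2.713 + (z_c − 38.669)×3.329
Column 2: 1.85×0 + 33.3×ρ + (z_c − 1.85 − 33.3)×3.329
The z_c×3.329 term appears on both sides and cancels. Collect the known terms of each column as K = Σ(ρt)_known − 3.329 × (depth of known layers): K_1 = 103.355138 − 3.329×38.669 = −25.3739629; K_2 = 0 − 3.329×(1.85 + 33.3) = −117.01435.
Balance: K_1 = K_2 + 33.3×ρ, so ρ = (K_1 − K_2)/33.3 = 91.6404/33.3 = 2.75 g/cm³.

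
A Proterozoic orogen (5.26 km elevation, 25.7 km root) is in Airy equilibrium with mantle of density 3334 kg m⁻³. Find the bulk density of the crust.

ρ_c h = (ρ_m − ρ_c) r → ρ_c (h + r) = ρ_m r → ρ_c = ρ_m r / (h + r).
ρ_c = 3334 × 25.7 km / (5.26 km + 25.7 km) = 2770 kg m⁻³.

2770 kg m⁻³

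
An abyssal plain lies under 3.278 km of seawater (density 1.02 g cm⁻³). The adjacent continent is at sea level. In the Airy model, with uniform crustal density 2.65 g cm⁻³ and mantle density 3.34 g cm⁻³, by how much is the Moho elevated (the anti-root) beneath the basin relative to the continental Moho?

7.74 km

Equating mass per unit area of the two columns: replacing crust with seawater at the top is compensated by replacing crust with mantle at the base: d (ρ_c − ρ_w) = a (ρ_m − ρ_c).
a = d (ρ_c − ρ_w)/(ρ_m − ρ_c) = 3.278 km × 1.63/0.69 = 7.74 km.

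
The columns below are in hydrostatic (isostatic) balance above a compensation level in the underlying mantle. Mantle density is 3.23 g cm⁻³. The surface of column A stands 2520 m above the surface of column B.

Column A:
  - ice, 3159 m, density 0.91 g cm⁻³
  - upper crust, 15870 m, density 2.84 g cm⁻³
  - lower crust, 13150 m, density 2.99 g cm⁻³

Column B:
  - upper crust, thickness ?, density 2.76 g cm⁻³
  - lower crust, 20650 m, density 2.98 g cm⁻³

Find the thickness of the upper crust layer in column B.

Take the compensation level at the base of the deeper column (depth z_c below the surface of column A) and equate Σ ρ_i t_i down to z_c; mantle fills any gap and the z_c terms cancel.
Column A: 3159×0.91 + 15870×2.84 + 13150×2.99 + (z_c − 32179)×3.23
Column B: 2520×0 + x×2.76 + 20650×2.98 + (z_c − 2520 − 20650 − x)×3.23
The z_c×3.23 term appears on both sides and cancels. Collect the known terms of each column as K = Σ(ρt)_known − 3.23 × (depth of known layers): K_A = 87263.99 − 3.23×32179 = −16674.18; K_B = 61537 − 3.23×(2520 + 20650) = −13302.1.
Balance: K_A = K_B − x×(3.23 − 2.76), so x = (K_B − K_A)/(3.23 − 2.76) = 3372.08/0.47 = 7170 m.

7170 m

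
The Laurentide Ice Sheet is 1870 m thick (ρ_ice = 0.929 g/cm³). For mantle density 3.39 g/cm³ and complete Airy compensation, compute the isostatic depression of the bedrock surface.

Isostatic balance requires: the ice load ρ_ice t is balanced by mantle displaced below, ρ_m s.
s = t ρ_ice / ρ_m = 1870 m × 0.929/3.39 = 512 m.

512 m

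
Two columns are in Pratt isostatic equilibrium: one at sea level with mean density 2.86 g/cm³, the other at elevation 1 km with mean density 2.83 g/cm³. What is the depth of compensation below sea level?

ρ_ref D = ρ (D + h) → D (ρ_ref − ρ) = ρ h.
D = ρ h/(ρ_ref − ρ) = 2.83 × 1 km/(2.86 − 2.83) = 94.3 km.

94.3 km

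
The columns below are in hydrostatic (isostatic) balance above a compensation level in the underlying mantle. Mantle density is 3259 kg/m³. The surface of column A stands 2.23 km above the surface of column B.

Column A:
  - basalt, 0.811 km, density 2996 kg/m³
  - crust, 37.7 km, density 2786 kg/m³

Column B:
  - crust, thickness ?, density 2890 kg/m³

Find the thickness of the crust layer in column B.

29.2 km

Take the compensation level at the base of the deeper column (depth z_c below the surface of column A) and equate Σ ρ_i t_i down to z_c; mantle fills any gap and the z_c terms cancel.
Column A: 0.811×2996 + 37.7×2786 + (z_c − 38.511)×3259
Column B: 2.23×0 + x×2890 + (z_c − 2.23 − 0 − x)×3259
The z_c×3259 term appears on both sides and cancels. Collect the known terms of each column as K = Σ(ρt)_known − 3259 × (depth of known layers): K_A = 107461.956 − 3259×38.511 = −18045.393; K_B = 0 − 3259×(2.23 + 0) = −7267.57.
Balance: K_A = K_B − x×(3259 − 2890), so x = (K_B − K_A)/(3259 − 2890) = 10777.8/369 = 29.2 km.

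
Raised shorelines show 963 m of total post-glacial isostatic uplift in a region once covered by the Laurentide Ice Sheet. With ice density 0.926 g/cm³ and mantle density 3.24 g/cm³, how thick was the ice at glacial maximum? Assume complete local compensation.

3370 m

u = t ρ_ice/ρ_m → t = u ρ_m/ρ_ice = 963 m × 3.24/0.926 = 3370 m.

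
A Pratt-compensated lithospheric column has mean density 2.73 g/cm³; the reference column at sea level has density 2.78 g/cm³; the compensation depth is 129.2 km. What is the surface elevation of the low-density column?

ρ_ref D = ρ (D + h) → h = D (ρ_ref − ρ)/ρ.
h = 129.2 km × (2.78 − 2.73)/2.73 = 2.37 km.

2.37 km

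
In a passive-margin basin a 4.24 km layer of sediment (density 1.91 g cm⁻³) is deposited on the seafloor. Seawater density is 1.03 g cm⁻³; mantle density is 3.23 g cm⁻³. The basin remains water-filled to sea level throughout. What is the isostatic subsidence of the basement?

Submarine loading: the sediment displaces seawater, and the subsidence is in turn flooded, so s (ρ_m − ρ_w) = t (ρ_sed − ρ_w).
s = 4.24 km × (1.91 − 1.03) / (3.23 − 1.03) = 1.7 km.

1.7 km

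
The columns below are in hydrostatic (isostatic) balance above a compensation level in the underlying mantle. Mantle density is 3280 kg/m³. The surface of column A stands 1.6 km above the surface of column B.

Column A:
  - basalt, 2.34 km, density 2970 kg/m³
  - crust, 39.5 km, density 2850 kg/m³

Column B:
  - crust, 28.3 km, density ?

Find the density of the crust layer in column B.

2840 kg/m³

Take the compensation level at the base of the deeper column (depth z_c below the surface of column A) and equate Σ ρ_i t_i down to z_c; mantle fills any gap and the z_c terms cancel.
Column A: 2.34×2970 + 39.5×2850 + (z_c − 41.84)×3280
Column B: 1.6×0 + 28.3×ρ + (z_c − 1.6 − 28.3)×3280
The z_c×3280 term appears on both sides and cancels. Collect the known terms of each column as K = Σ(ρt)_known − 3280 × (depth of known layers): K_A = 119524.8 − 3280×41.84 = −17710.4; K_B = 0 − 3280×(1.6 + 28.3) = −98072.
Balance: K_A = K_B + 28.3×ρ, so ρ = (K_A − K_B)/28.3 = 80361.6/28.3 = 2840 kg/m³.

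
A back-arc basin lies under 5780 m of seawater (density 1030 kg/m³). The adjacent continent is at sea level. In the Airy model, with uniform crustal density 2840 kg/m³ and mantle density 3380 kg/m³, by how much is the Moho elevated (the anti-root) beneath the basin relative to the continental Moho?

19400 m

Balancing pressure at the compensation depth: replacing crust with seawater at the top is compensated by replacing crust with mantle at the base: d (ρ_c − ρ_w) = a (ρ_m − ρ_c).
a = d (ρ_c − ρ_w)/(ρ_m − ρ_c) = 5780 m × 1810/540 = 19400 m.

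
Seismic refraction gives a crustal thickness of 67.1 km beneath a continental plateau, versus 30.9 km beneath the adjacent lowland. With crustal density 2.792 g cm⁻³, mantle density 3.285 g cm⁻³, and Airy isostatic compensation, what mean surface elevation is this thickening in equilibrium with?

5.43 km

Excess crust Δ = 67.1 km − 30.9 km = 36.2 km, split between elevation h and root r with h + r = Δ.
Airy balance ρ_c h = (ρ_m − ρ_c) r gives r = h ρ_c/(ρ_m − ρ_c), so h (1 + ρ_c/(ρ_m − ρ_c)) = Δ, i.e. h = Δ (ρ_m − ρ_c)/ρ_m.
h = 36.2 km × 0.493/3.285 = 5.43 km.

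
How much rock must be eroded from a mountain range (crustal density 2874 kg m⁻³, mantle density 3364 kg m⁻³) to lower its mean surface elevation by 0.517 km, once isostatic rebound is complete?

Net drop Δ = e − u = e − e ρ_c/ρ_m = e (ρ_m − ρ_c)/ρ_m.
e = Δ ρ_m/(ρ_m − ρ_c) = 0.517 km × 3364/490 = 3.55 km.

3.55 km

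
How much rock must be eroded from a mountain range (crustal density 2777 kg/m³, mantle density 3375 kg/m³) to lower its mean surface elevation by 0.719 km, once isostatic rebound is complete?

4.06 km

Net drop Δ = e − u = e − e ρ_c/ρ_m = e (ρ_m − ρ_c)/ρ_m.
e = Δ ρ_m/(ρ_m − ρ_c) = 0.719 km × 3375/598 = 4.06 km.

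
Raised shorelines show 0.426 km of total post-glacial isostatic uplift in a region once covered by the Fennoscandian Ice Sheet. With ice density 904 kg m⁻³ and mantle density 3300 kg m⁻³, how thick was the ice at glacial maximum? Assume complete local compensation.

u = t ρ_ice/ρ_m → t = u ρ_m/ρ_ice = 0.426 km × 3300/904 = 1.56 km.

1.56 km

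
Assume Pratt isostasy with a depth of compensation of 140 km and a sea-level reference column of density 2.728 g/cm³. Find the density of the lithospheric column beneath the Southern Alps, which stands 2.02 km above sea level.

2.69 g/cm³

Pratt balance: ρ_ref D = ρ (D + h).
ρ = ρ_ref D/(D + h) = 2.728 × 140 km/(140 km + 2.02 km) = 2.69 g/cm³.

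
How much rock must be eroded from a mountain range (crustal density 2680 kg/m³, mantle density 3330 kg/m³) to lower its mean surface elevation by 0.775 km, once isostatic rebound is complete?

3.97 km

Net drop Δ = e − u = e − e ρ_c/ρ_m = e (ρ_m − ρ_c)/ρ_m.
e = Δ ρ_m/(ρ_m − ρ_c) = 0.775 km × 3330/650 = 3.97 km.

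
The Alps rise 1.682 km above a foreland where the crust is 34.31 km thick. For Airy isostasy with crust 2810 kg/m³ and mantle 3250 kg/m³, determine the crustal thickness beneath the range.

46.7 km

Root depth r = h ρ_c / (ρ_m − ρ_c) = 1.682 km × 2810 / 440 = 10.74 km.
Total thickness = T + h + r = 34.31 km + 1.682 km + 10.74 km = 46.7 km.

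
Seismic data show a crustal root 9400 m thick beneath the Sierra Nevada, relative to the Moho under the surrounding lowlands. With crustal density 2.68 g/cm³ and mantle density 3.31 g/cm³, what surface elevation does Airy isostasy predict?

By Archimedes' principle applied to the lithosphere: ρ_c h = (ρ_m − ρ_c) r.
h = r (ρ_m − ρ_c) / ρ_c = 9400 m × (3.31 − 2.68) / 2.68 = 2210 m.

2210 m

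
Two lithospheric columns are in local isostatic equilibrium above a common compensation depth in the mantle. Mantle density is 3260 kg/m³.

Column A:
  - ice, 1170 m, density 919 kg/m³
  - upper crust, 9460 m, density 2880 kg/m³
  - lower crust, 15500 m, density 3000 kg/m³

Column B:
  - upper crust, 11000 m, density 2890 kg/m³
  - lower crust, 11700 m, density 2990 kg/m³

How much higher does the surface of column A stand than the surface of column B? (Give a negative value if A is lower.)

962 m

For any compensation level in the mantle, the mantle terms cancel and isostasy reduces to e = (Σt_A − Σt_B) − (Σ(ρt)_A − Σ(ρt)_B) / ρ_m.
Σt_A = 26130 m; Σt_B = 22700 m; Σ(ρt)_A = 74820030; Σ(ρt)_B = 66773000 (in m·kg/m³).
e = (26130 − 22700) − (74820030 − 66773000) / 3260 = 962 m.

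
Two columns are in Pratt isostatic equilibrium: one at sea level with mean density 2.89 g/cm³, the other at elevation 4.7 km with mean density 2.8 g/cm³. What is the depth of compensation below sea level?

146 km

ρ_ref D = ρ (D + h) → D (ρ_ref − ρ) = ρ h.
D = ρ h/(ρ_ref − ρ) = 2.8 × 4.7 km/(2.89 − 2.8) = 146 km.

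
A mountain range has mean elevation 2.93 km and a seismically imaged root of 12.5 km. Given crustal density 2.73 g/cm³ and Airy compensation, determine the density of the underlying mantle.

3.37 g/cm³

Airy balance: ρ_c h = (ρ_m − ρ_c) r → ρ_m = ρ_c (1 + h/r).
ρ_m = 2.73 × (1 + 2.93 km/12.5 km) = 3.37 g/cm³.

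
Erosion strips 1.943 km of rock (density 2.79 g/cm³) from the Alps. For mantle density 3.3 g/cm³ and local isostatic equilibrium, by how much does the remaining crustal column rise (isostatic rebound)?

Unloading: uplift u = e ρ_c/ρ_m = 1.943 km × 2.79/3.3 = 1.64 km.

1.64 km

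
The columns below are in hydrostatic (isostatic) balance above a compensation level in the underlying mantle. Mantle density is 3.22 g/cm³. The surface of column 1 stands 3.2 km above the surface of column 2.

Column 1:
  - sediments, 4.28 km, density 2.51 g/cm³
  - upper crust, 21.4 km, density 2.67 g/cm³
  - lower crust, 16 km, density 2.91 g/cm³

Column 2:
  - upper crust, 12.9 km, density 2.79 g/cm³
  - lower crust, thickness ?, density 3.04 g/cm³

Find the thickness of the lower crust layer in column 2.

21.8 km

Take the compensation level at the base of the deeper column (depth z_c below the surface of column 1) and equate Σ ρ_i t_i down to z_c; mantle fills any gap and the z_c terms cancel.
Column 1: 4.28×2.51 + 21.4×2.67 + 16×2.91 + (z_c − 41.68)×3.22
Column 2: 3.2×0 + 12.9×2.79 + x×3.04 + (z_c − 3.2 − 12.9 − x)×3.22
The z_c×3.22 term appears on both sides and cancels. Collect the known terms of each column as K = Σ(ρt)_known − 3.22 × (depth of known layers): K_1 = 114.4408 − 3.22×41.68 = −19.7688; K_2 = 35.991 − 3.22×(3.2 + 12.9) = −15.851.
Balance: K_1 = K_2 − x×(3.22 − 3.04), so x = (K_2 − K_1)/(3.22 − 3.04) = 3.9178/0.18 = 21.8 km.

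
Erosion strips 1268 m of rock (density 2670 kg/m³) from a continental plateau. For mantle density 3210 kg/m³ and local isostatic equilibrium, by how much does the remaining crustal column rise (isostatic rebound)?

1050 m

Unloading: uplift u = e ρ_c/ρ_m = 1268 m × 2670/3210 = 1050 m.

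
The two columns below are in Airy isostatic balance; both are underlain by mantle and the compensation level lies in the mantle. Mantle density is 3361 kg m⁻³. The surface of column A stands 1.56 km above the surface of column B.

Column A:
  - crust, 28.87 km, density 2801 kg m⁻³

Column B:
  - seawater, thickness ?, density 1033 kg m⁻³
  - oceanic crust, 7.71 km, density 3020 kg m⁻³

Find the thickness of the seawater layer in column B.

3.56 km

Take the compensation level at the base of the deeper column (depth z_c below the surface of column A) and equate Σ ρ_i t_i down to z_c; mantle fills any gap and the z_c terms cancel.
Column A: 28.87×2801 + (z_c − 28.87)×3361
Column B: 1.56×0 + x×1033 + 7.71×3020 + (z_c − 1.56 − 7.71 − x)×3361
The z_c×3361 term appears on both sides and cancels. Collect the known terms of each column as K = Σ(ρt)_known − 3361 × (depth of known layers): K_A = 80864.87 − 3361×28.87 = −16167.2; K_B = 23284.2 − 3361×(1.56 + 7.71) = −7872.27.
Balance: K_A = K_B − x×(3361 − 1033), so x = (K_B − K_A)/(3361 − 1033) = 8294.93/2328 = 3.56 km.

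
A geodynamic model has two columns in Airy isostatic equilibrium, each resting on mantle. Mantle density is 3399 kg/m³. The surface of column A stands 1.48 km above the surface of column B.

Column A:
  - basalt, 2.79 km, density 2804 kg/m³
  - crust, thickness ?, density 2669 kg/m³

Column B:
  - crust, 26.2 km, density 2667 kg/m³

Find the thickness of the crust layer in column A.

Take the compensation level at the base of the deeper column (depth z_c below the surface of column A) and equate Σ ρ_i t_i down to z_c; mantle fills any gap and the z_c terms cancel.
Column A: 2.79×2804 + x×2669 + (z_c − 2.79 − x)×3399
Column B: 1.48×0 + 26.2×2667 + (z_c − 1.48 − 26.2)×3399
The z_c×3399 term appears on both sides and cancels. Collect the known terms of each column as K = Σ(ρt)_known − 3399 × (depth of known layers): K_A = 7823.16 − 3399×2.79 = −1660.05; K_B = 69875.4 − 3399×(1.48 + 26.2) = −24208.92.
Balance: K_A − x×(3399 − 2669) = K_B, so x = (K_A − K_B)/(3399 − 2669) = 22548.9/730 = 30.9 km.

30.9 km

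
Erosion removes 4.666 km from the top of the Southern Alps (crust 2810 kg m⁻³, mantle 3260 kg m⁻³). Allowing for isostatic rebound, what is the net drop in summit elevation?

0.644 km

Rebound u = e ρ_c/ρ_m = 4.666 km × 2810/3260 = 4.022 km.
Net surface drop = e − u = 4.666 km − 4.022 km = e (ρ_m − ρ_c)/ρ_m = 0.644 km.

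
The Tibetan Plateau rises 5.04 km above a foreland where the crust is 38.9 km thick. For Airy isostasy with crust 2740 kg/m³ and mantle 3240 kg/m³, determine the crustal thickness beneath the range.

71.6 km

Root depth r = h ρ_c / (ρ_m − ρ_c) = 5.04 km × 2740 / 500 = 27.62 km.
Total thickness = T + h + r = 38.9 km + 5.04 km + 27.62 km = 71.6 km.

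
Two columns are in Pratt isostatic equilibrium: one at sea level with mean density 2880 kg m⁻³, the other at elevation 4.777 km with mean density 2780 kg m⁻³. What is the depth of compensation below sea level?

ρ_ref D = ρ (D + h) → D (ρ_ref − ρ) = ρ h.
D = ρ h/(ρ_ref − ρ) = 2780 × 4.777 km/(2880 − 2780) = 133 km.

133 km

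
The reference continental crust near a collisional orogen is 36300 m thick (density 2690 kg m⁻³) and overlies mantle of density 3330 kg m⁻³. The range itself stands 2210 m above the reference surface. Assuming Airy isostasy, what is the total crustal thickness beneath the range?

47800 m

Root depth r = h ρ_c / (ρ_m − ρ_c) = 2210 m × 2690 / 640 = 9289 m.
Total thickness = T + h + r = 36300 m + 2210 m + 9289 m = 47800 m.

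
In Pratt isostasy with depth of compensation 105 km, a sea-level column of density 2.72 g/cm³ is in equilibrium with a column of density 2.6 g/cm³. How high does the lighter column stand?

4.85 km

ρ_ref D = ρ (D + h) → h = D (ρ_ref − ρ)/ρ.
h = 105 km × (2.72 − 2.6)/2.6 = 4.85 km.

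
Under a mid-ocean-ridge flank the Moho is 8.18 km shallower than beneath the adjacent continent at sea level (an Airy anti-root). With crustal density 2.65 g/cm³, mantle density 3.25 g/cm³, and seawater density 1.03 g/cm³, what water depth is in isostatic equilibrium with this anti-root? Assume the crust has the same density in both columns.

3.03 km

Replacing a thickness d of crust by seawater at the top must be balanced by replacing crust with mantle at the base: d (ρ_c − ρ_w) = a (ρ_m − ρ_c).
d = a (ρ_m − ρ_c)/(ρ_c − ρ_w) = 8.18 km × 0.6/1.62 = 3.03 km.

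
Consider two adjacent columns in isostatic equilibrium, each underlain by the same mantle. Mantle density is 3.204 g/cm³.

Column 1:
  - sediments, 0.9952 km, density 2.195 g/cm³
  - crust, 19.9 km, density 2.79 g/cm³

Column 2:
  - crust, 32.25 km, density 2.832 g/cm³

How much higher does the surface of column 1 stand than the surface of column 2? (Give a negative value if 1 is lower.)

−0.86 km

For any compensation level in the mantle, the mantle terms cancel and isostasy reduces to e = (Σt_1 − Σt_2) − (Σ(ρt)_1 − Σ(ρt)_2) / ρ_m.
Σt_1 = 20.8952 km; Σt_2 = 32.25 km; Σ(ρt)_1 = 57.705464; Σ(ρt)_2 = 91.332 (in km·g/cm³).
e = (20.8952 − 32.25) − (57.705464 − 91.332) / 3.204 = −0.86 km.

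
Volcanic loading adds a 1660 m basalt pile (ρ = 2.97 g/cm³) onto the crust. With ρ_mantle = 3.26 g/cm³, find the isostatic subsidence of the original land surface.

1510 m

Subaerial loading: s = t ρ_load / ρ_m.
s = 1660 m × 2.97/3.26 = 1510 m.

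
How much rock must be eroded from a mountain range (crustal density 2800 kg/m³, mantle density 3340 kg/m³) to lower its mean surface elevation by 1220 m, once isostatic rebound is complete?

Net drop Δ = e − u = e − e ρ_c/ρ_m = e (ρ_m − ρ_c)/ρ_m.
e = Δ ρ_m/(ρ_m − ρ_c) = 1220 m × 3340/540 = 7550 m.

7550 m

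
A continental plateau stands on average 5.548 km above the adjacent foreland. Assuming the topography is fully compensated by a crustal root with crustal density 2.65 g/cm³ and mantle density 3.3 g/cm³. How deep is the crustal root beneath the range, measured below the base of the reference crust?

Balancing pressure at the compensation depth: the weight of the topography is balanced by the buoyancy of the root, ρ_c h = (ρ_m − ρ_c) r.
r = h · ρ_c / (ρ_m − ρ_c) = 5.548 km × 2.65 / (3.3 − 2.65) = 22.6 km.

22.6 km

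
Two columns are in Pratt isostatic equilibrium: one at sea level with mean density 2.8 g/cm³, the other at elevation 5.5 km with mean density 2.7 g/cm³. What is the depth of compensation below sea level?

ρ_ref D = ρ (D + h) → D (ρ_ref − ρ) = ρ h.
D = ρ h/(ρ_ref − ρ) = 2.7 × 5.5 km/(2.8 − 2.7) = 148 km.

148 km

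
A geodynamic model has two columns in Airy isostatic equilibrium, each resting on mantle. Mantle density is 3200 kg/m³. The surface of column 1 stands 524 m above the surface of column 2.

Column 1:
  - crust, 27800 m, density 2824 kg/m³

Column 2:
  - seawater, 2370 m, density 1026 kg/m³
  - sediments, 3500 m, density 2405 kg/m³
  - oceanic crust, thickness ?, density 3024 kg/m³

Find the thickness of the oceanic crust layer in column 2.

Take the compensation level at the base of the deeper column (depth z_c below the surface of column 1) and equate Σ ρ_i t_i down to z_c; mantle fills any gap and the z_c terms cancel.
Column 1: 27800×2824 + (z_c − 27800)×3200
Column 2: 524×0 + 2370×1026 + 3500×2405 + x×3024 + (z_c − 524 − 5870 − x)×3200
The z_c×3200 term appears on both sides and cancels. Collect the known terms of each column as K = Σ(ρt)_known − 3200 × (depth of known layers): K_1 = 78507200 − 3200×27800 = −10452800; K_2 = 10849120 − 3200×(524 + 5870) = −9611680.
Balance: K_1 = K_2 − x×(3200 − 3024), so x = (K_2 − K_1)/(3200 − 3024) = 841120/176 = 4780 m.

4780 m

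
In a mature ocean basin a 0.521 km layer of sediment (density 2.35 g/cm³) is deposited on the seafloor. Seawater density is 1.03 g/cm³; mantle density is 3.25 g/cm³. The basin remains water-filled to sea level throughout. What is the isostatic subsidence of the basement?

Submarine loading: the sediment displaces seawater, and the subsidence is in turn flooded, so s (ρ_m − ρ_w) = t (ρ_sed − ρ_w).
s = 0.521 km × (2.35 − 1.03) / (3.25 − 1.03) = 0.31 km.

0.31 km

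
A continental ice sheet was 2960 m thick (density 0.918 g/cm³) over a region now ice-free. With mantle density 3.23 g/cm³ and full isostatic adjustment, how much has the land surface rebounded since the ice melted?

Removing the load lets mantle flow back in; uplift u satisfies ρ_ice t = ρ_m u.
u = t ρ_ice/ρ_m = 2960 m × 0.918/3.23 = 841 m.

841 m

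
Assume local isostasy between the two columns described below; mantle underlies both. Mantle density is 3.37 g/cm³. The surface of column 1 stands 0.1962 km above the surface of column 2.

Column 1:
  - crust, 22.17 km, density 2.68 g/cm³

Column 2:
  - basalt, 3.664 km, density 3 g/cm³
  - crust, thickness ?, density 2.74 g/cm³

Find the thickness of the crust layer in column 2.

Take the compensation level at the base of the deeper column (depth z_c below the surface of column 1) and equate Σ ρ_i t_i down to z_c; mantle fills any gap and the z_c terms cancel.
Column 1: 22.17×2.68 + (z_c − 22.17)×3.37
Column 2: 0.1962×0 + 3.664×3 + x×2.74 + (z_c − 0.1962 − 3.664 − x)×3.37
The z_c×3.37 term appears on both sides and cancels. Collect the known terms of each column as K = Σ(ρt)_known − 3.37 × (depth of known layers): K_1 = 59.4156 − 3.37×22.17 = −15.2973; K_2 = 10.992 − 3.37×(0.1962 + 3.664) = −2.016874.
Balance: K_1 = K_2 − x×(3.37 − 2.74), so x = (K_2 − K_1)/(3.37 − 2.74) = 13.2804/0.63 = 21.1 km.

21.1 km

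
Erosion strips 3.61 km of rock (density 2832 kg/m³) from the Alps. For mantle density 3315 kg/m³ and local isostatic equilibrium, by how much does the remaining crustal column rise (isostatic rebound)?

Unloading: uplift u = e ρ_c/ρ_m = 3.61 km × 2832/3315 = 3.08 km.

3.08 km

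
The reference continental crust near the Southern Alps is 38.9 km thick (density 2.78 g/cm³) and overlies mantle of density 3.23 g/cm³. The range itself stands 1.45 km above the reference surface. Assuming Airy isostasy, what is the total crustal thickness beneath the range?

Root depth r = h ρ_c / (ρ_m − ρ_c) = 1.45 km × 2.78 / 0.45 = 8.958 km.
Total thickness = T + h + r = 38.9 km + 1.45 km + 8.958 km = 49.3 km.

49.3 km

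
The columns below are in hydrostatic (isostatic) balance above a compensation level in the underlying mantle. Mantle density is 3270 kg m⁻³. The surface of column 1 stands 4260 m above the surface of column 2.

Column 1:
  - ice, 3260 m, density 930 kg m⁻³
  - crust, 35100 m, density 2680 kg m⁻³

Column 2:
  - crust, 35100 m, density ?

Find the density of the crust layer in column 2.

Take the compensation level at the base of the deeper column (depth z_c below the surface of column 1) and equate Σ ρ_i t_i down to z_c; mantle fills any gap and the z_c terms cancel.
Column 1: 3260×930 + 35100×2680 + (z_c − 38360)×3270
Column 2: 4260×0 + 35100×ρ + (z_c − 4260 − 35100)×3270
The z_c×3270 term appears on both sides and cancels. Collect the known terms of each column as K = Σ(ρt)_known − 3270 × (depth of known layers): K_1 = 97099800 − 3270×38360 = −28337400; K_2 = 0 − 3270×(4260 + 35100) = −128707200.
Balance: K_1 = K_2 + 35100×ρ, so ρ = (K_1 − K_2)/35100 = 100370000/35100 = 2860 kg m⁻³.

2860 kg m⁻³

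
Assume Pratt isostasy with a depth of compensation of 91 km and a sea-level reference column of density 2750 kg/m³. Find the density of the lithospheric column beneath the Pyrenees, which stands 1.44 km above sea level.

Pratt balance: ρ_ref D = ρ (D + h).
ρ = ρ_ref D/(D + h) = 2750 × 91 km/(91 km + 1.44 km) = 2710 kg/m³.

2710 kg/m³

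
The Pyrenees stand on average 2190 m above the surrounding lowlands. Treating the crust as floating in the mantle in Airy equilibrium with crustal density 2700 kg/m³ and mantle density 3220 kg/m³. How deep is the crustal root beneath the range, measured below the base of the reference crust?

11400 m

By Archimedes' principle applied to the lithosphere: the weight of the topography is balanced by the buoyancy of the root, ρ_c h = (ρ_m − ρ_c) r.
r = h · ρ_c / (ρ_m − ρ_c) = 2190 m × 2700 / (3220 − 2700) = 11400 m.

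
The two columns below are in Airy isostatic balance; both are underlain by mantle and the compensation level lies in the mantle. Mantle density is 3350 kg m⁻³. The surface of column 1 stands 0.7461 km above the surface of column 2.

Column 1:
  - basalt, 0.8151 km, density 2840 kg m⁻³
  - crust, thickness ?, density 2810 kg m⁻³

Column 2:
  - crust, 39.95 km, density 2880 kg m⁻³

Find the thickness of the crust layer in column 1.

38.6 km

Take the compensation level at the base of the deeper column (depth z_c below the surface of column 1) and equate Σ ρ_i t_i down to z_c; mantle fills any gap and the z_c terms cancel.
Column 1: 0.8151×2840 + x×2810 + (z_c − 0.8151 − x)×3350
Column 2: 0.7461×0 + 39.95×2880 + (z_c − 0.7461 − 39.95)×3350
The z_c×3350 term appears on both sides and cancels. Collect the known terms of each column as K = Σ(ρt)_known − 3350 × (depth of known layers): K_1 = 2314.884 − 3350×0.8151 = −415.701; K_2 = 115056 − 3350×(0.7461 + 39.95) = −21275.935.
Balance: K_1 − x×(3350 − 2810) = K_2, so x = (K_1 − K_2)/(3350 − 2810) = 20860.2/540 = 38.6 km.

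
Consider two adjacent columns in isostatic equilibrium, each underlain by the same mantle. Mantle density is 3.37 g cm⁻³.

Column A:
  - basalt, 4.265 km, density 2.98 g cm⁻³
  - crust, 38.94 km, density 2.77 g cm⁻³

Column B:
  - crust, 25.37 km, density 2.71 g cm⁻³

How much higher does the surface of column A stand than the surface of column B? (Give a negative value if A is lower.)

For any compensation level in the mantle, the mantle terms cancel and isostasy reduces to e = (Σt_A − Σt_B) − (Σ(ρt)_A − Σ(ρt)_B) / ρ_m.
Σt_A = 43.205 km; Σt_B = 25.37 km; Σ(ρt)_A = 120.5735; Σ(ρt)_B = 68.7527 (in km·g cm⁻³).
e = (43.205 − 25.37) − (120.5735 − 68.7527) / 3.37 = 2.46 km.

2.46 km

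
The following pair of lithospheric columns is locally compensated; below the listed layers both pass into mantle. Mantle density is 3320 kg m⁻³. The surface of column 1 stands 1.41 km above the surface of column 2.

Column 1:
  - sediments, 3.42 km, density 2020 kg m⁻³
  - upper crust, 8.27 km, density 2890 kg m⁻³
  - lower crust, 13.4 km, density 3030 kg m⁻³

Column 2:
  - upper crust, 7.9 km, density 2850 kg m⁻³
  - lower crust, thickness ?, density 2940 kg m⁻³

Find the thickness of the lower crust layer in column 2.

9.19 km

Take the compensation level at the base of the deeper column (depth z_c below the surface of column 1) and equate Σ ρ_i t_i down to z_c; mantle fills any gap and the z_c terms cancel.
Column 1: 3.42×2020 + 8.27×2890 + 13.4×3030 + (z_c − 25.09)×3320
Column 2: 1.41×0 + 7.9×2850 + x×2940 + (z_c − 1.41 − 7.9 − x)×3320
The z_c×3320 term appears on both sides and cancels. Collect the known terms of each column as K = Σ(ρt)_known − 3320 × (depth of known layers): K_1 = 71410.7 − 3320×25.09 = −11888.1; K_2 = 22515 − 3320×(1.41 + 7.9) = −8394.2.
Balance: K_1 = K_2 − x×(3320 − 2940), so x = (K_2 − K_1)/(3320 − 2940) = 3493.9/380 = 9.19 km.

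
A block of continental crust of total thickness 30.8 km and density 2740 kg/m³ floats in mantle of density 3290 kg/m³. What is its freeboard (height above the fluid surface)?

5.15 km

Floating equilibrium: submerged depth d = t ρ_obj/ρ_fluid = 30.8 km × 2740/3290 = 25.65 km.
Freeboard = t − d = 30.8 km − 25.65 km = 5.15 km.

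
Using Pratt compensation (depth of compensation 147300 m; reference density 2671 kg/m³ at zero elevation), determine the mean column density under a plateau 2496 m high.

2630 kg/m³

Pratt balance: ρ_ref D = ρ (D + h).
ρ = ρ_ref D/(D + h) = 2671 × 147300 m/(147300 m + 2496 m) = 2630 kg/m³.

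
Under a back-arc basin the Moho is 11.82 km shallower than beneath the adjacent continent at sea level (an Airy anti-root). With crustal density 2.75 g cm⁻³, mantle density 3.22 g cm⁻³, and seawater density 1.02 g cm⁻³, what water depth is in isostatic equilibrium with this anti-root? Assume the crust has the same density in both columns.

3.21 km

Replacing a thickness d of crust by seawater at the top must be balanced by replacing crust with mantle at the base: d (ρ_c − ρ_w) = a (ρ_m − ρ_c).
d = a (ρ_m − ρ_c)/(ρ_c − ρ_w) = 11.82 km × 0.47/1.73 = 3.21 km.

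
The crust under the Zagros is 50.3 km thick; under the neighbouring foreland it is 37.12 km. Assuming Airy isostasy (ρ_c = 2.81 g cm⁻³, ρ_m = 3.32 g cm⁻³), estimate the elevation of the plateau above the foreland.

2.02 km

Excess crust Δ = 50.3 km − 37.12 km = 13.18 km, split between elevation h and root r with h + r = Δ.
Airy balance ρ_c h = (ρ_m − ρ_c) r gives r = h ρ_c/(ρ_m − ρ_c), so h (1 + ρ_c/(ρ_m − ρ_c)) = Δ, i.e. h = Δ (ρ_m − ρ_c)/ρ_m.
h = 13.18 km × 0.51/3.32 = 2.02 km.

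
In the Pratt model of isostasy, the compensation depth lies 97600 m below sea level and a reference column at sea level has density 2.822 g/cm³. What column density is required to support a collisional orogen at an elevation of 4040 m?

Pratt balance: ρ_ref D = ρ (D + h).
ρ = ρ_ref D/(D + h) = 2.822 × 97600 m/(97600 m + 4040 m) = 2.71 g/cm³.

2.71 g/cm³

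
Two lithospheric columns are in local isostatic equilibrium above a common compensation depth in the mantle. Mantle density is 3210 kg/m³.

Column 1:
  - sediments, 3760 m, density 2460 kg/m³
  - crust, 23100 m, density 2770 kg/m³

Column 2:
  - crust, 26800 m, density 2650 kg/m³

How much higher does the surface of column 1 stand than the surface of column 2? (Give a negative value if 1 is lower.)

−631 m

For any compensation level in the mantle, the mantle terms cancel and isostasy reduces to e = (Σt_1 − Σt_2) − (Σ(ρt)_1 − Σ(ρt)_2) / ρ_m.
Σt_1 = 26860 m; Σt_2 = 26800 m; Σ(ρt)_1 = 73236600; Σ(ρt)_2 = 71020000 (in m·kg/m³).
e = (26860 − 26800) − (73236600 − 71020000) / 3210 = −631 m.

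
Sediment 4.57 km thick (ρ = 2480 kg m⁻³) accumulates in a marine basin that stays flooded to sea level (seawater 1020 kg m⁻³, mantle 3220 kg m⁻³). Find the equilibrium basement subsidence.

Submarine loading: the sediment displaces seawater, and the subsidence is in turn flooded, so s (ρ_m − ρ_w) = t (ρ_sed − ρ_w).
s = 4.57 km × (2480 − 1020) / (3220 − 1020) = 3.03 km.

3.03 km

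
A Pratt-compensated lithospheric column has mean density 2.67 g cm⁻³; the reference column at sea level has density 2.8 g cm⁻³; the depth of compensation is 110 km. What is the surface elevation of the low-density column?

5.36 km

ρ_ref D = ρ (D + h) → h = D (ρ_ref − ρ)/ρ.
h = 110 km × (2.8 − 2.67)/2.67 = 5.36 km.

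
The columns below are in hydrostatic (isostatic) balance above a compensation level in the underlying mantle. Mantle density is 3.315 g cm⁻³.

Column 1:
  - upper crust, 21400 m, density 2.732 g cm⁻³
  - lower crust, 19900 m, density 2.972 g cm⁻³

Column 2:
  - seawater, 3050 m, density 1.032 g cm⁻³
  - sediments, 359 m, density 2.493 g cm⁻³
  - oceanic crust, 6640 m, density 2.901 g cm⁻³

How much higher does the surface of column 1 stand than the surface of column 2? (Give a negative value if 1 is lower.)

2800 m

For any compensation level in the mantle, the mantle terms cancel and isostasy reduces to e = (Σt_1 − Σt_2) − (Σ(ρt)_1 − Σ(ρt)_2) / ρ_m.
Σt_1 = 41300 m; Σt_2 = 10049 m; Σ(ρt)_1 = 117607.6; Σ(ρt)_2 = 23305.227 (in m·g cm⁻³).
e = (41300 − 10049) − (117607.6 − 23305.227) / 3.315 = 2800 m.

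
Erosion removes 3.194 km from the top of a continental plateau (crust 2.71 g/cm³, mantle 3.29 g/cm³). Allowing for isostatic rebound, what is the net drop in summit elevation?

0.563 km

Rebound u = e ρ_c/ρ_m = 3.194 km × 2.71/3.29 = 2.631 km.
Net surface drop = e − u = 3.194 km − 2.631 km = e (ρ_m − ρ_c)/ρ_m = 0.563 km.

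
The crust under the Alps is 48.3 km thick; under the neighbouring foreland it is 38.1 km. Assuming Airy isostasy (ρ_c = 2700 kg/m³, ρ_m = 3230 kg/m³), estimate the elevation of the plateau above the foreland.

1.67 km

Excess crust Δ = 48.3 km − 38.1 km = 10.2 km, split between elevation h and root r with h + r = Δ.
Airy balance ρ_c h = (ρ_m − ρ_c) r gives r = h ρ_c/(ρ_m − ρ_c), so h (1 + ρ_c/(ρ_m − ρ_c)) = Δ, i.e. h = Δ (ρ_m − ρ_c)/ρ_m.
h = 10.2 km × 530/3230 = 1.67 km.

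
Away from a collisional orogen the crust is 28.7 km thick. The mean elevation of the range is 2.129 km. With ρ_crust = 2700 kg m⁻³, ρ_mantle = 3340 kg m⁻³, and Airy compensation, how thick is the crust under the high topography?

Root depth r = h ρ_c / (ρ_m − ρ_c) = 2.129 km × 2700 / 640 = 8.982 km.
Total thickness = T + h + r = 28.7 km + 2.129 km + 8.982 km = 39.8 km.

39.8 km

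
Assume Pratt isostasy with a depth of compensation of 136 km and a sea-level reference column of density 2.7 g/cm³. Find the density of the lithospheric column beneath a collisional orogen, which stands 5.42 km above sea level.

2.6 g/cm³

Pratt balance: ρ_ref D = ρ (D + h).
ρ = ρ_ref D/(D + h) = 2.7 × 136 km/(136 km + 5.42 km) = 2.6 g/cm³.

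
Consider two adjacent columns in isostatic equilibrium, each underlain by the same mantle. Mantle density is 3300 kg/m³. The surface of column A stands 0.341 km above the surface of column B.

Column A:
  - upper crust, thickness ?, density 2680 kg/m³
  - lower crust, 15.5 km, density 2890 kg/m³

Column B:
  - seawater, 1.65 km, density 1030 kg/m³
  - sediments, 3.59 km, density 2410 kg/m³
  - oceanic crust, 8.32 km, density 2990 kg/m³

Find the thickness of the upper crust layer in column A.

Take the compensation level at the base of the deeper column (depth z_c below the surface of column A) and equate Σ ρ_i t_i down to z_c; mantle fills any gap and the z_c terms cancel.
Column A: x×2680 + 15.5×2890 + (z_c − 15.5 − x)×3300
Column B: 0.341×0 + 1.65×1030 + 3.59×2410 + 8.32×2990 + (z_c − 0.341 − 13.56)×3300
The z_c×3300 term appears on both sides and cancels. Collect the known terms of each column as K = Σ(ρt)_known − 3300 × (depth of known layers): K_A = 44795 − 3300×15.5 = −6355; K_B = 35228.2 − 3300×(0.341 + 13.56) = −10645.1.
Balance: K_A − x×(3300 − 2680) = K_B, so x = (K_A − K_B)/(3300 − 2680) = 4290.1/620 = 6.92 km.

6.92 km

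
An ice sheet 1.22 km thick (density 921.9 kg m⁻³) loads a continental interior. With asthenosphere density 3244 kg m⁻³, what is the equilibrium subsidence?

By Archimedes' principle applied to the lithosphere: the ice load ρ_ice t is balanced by mantle displaced below, ρ_m s.
s = t ρ_ice / ρ_m = 1.22 km × 921.9/3244 = 0.347 km.

0.347 km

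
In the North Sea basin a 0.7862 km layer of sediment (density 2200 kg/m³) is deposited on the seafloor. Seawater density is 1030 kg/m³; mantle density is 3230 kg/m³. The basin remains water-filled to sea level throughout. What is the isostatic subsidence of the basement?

0.418 km

Submarine loading: the sediment displaces seawater, and the subsidence is in turn flooded, so s (ρ_m − ρ_w) = t (ρ_sed − ρ_w).
s = 0.7862 km × (2200 − 1030) / (3230 − 1030) = 0.418 km.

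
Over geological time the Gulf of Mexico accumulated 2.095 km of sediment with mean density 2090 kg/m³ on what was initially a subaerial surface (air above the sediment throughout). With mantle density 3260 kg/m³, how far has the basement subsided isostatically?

1.34 km

Subaerial load: s = t ρ_sed / ρ_m = 2.095 km × 2090/3260 = 1.34 km.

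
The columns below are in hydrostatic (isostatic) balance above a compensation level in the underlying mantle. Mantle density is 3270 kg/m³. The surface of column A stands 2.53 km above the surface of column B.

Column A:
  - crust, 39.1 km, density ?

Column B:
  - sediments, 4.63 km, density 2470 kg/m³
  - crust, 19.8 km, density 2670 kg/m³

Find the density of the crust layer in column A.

Take the compensation level at the base of the deeper column (depth z_c below the surface of column A) and equate Σ ρ_i t_i down to z_c; mantle fills any gap and the z_c terms cancel.
Column A: 39.1×ρ + (z_c − 39.1)×3270
Column B: 2.53×0 + 4.63×2470 + 19.8×2670 + (z_c − 2.53 − 24.43)×3270
The z_c×3270 term appears on both sides and cancels. Collect the known terms of each column as K = Σ(ρt)_known − 3270 × (depth of known layers): K_A = 0 − 3270×39.1 = −127857; K_B = 64302.1 − 3270×(2.53 + 24.43) = −23857.1.
Balance: K_A + 39.1×ρ = K_B, so ρ = (K_B − K_A)/39.1 = 104000/39.1 = 2660 kg/m³.

2660 kg/m³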